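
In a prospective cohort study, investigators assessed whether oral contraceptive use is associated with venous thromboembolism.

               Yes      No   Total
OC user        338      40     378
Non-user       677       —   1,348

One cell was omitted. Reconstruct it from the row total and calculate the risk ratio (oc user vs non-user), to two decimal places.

1.78

The missing cell is in the unexposed row: 1348 − 677 = 671.
So a = 338, b = 40, c = 677, d = 671.
RR = [a/(a+b)] / [c/(c+d)] = (338/378) / (677/1348) = 0.89418/0.50223 = 1.78044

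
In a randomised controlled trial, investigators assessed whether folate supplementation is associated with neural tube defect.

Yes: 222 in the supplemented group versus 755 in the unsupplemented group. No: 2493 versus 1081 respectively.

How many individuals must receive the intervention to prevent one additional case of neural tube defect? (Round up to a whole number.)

4

Risk in treated group = 222/2715 = 0.08177; risk in control = 755/1836 = 0.41122.
Absolute risk reduction = 0.41122 − 0.08177 = 0.32945
NNT = 1 / ARR = 1 / 0.32945 = 3.035 → round up → 4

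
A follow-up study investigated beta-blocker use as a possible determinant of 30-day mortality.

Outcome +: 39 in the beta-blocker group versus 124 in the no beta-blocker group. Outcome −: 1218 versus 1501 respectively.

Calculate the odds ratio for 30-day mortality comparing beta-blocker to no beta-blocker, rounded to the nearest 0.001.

0.388

From the description: a = 39, b = 1218, c = 124, d = 1501.
OR = (a·d)/(b·c) = (39 × 1501) / (1218 × 124) = 58539 / 151032 = 0.38759
Exposure is associated with lower odds of 30-day mortality (OR = 0.39 < 1).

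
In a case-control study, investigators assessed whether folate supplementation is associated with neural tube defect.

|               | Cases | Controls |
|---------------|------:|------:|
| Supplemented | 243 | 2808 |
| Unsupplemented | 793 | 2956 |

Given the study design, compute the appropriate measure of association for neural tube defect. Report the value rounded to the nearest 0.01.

0.32

Cells: a = 243, b = 2808, c = 793, d = 2956.
This is a case-control study: participants were sampled on outcome status, so risks in the source population cannot be estimated directly — relative risk is not valid here. The odds ratio is the appropriate measure.
OR = (a·d)/(b·c) = (243 × 2956) / (2808 × 793) = 718308 / 2226744 = 0.32258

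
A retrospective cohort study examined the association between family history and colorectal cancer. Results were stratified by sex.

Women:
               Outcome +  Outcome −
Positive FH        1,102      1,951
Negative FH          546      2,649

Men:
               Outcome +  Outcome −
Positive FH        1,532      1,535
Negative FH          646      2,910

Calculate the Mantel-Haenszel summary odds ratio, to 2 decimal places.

3.56

OR_MH = Σ(aᵢdᵢ/nᵢ) / Σ(bᵢcᵢ/nᵢ), where nᵢ is the stratum total.
Stratum 1 (Women): n = 6248; a·d/n = 1102·2649/6248 = 467.2212; b·c/n = 1951·546/6248 = 170.4939
Stratum 2 (Men): n = 6623; a·d/n = 1532·2910/6623 = 673.1270; b·c/n = 1535·646/6623 = 149.7222
OR_MH = (467.2212 + 673.1270) / (170.4939 + 149.7222) = 1140.3482 / 320.2161 = 3.56118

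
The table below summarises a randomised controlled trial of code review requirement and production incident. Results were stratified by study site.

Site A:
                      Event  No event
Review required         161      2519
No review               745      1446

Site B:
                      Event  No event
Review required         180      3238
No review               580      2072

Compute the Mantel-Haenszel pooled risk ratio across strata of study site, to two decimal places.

RR_MH = Σ(aᵢ·n₀ᵢ/nᵢ) / Σ(cᵢ·n₁ᵢ/nᵢ), with n₁ᵢ = aᵢ+bᵢ (exposed), n₀ᵢ = cᵢ+dᵢ (unexposed), nᵢ = n₁ᵢ+n₀ᵢ.
Stratum 1 (Site A): n₁ = 2680, n₀ = 2191, n = 4871; a·n₀/n = 161·2191/4871 = 72.4186; c·n₁/n = 745·2680/4871 = 409.8953
Stratum 2 (Site B): n₁ = 3418, n₀ = 2652, n = 6070; a·n₀/n = 180·2652/6070 = 78.6425; c·n₁/n = 580·3418/6070 = 326.5964
RR_MH = (72.4186 + 78.6425) / (409.8953 + 326.5964) = 151.0611 / 736.4917 = 0.20511

0.21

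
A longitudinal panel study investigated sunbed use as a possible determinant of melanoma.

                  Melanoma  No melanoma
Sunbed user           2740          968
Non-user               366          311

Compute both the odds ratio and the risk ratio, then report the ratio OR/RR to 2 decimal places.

Cells: a = 2740, b = 968, c = 366, d = 311.
OR = (2740·311)/(968·366) = 852140/354288 = 2.40522
Risk in exposed = 2740/3708 = 0.73894; risk in unexposed = 366/677 = 0.54062; RR = 1.36684
OR/RR = 2.40522 / 1.36684 = 1.75969
The outcome is not rare, so the OR lies further from 1 than the RR.

1.76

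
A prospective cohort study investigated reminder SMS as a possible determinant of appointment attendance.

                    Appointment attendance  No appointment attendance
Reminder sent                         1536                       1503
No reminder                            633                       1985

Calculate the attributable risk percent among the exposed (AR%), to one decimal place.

Cells: a = 1536, b = 1503, c = 633, d = 1985.
Risk in exposed = 1536/3039 = 0.50543; risk in unexposed = 633/2618 = 0.24179.
RR = 0.50543/0.24179 = 2.09039
AR% = (RR − 1)/RR × 100 = (2.09039 − 1)/2.09039 × 100 = 52.1619%

52.2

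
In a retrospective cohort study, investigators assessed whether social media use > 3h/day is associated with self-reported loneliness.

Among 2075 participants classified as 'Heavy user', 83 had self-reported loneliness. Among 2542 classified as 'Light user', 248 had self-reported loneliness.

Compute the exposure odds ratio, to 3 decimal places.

0.385

From the description: a = 83, b = 1992, c = 248, d = 2294.
OR = (a·d)/(b·c) = (83 × 2294) / (1992 × 248) = 190402 / 494016 = 0.38542
Exposure is associated with lower odds of self-reported loneliness (OR = 0.39 < 1).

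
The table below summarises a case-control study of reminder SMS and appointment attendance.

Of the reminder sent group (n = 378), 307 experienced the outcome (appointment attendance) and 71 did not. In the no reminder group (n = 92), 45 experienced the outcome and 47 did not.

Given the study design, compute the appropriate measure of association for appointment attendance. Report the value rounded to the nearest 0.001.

From the description: a = 307, b = 71, c = 45, d = 47.
This is a case-control study: participants were sampled on outcome status, so risks in the source population cannot be estimated directly — relative risk is not valid here. The odds ratio is the appropriate measure.
OR = (a·d)/(b·c) = (307 × 47) / (71 × 45) = 14429 / 3195 = 4.51612

4.516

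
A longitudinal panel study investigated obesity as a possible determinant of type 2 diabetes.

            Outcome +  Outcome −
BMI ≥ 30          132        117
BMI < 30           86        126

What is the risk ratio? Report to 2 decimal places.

1.31

Cells: a = 132, b = 117, c = 86, d = 126.
Risk in exposed = 132/249 = 0.53012; risk in unexposed = 86/212 = 0.40566.
RR = 0.53012 / 0.40566 = 1.30681
The risk among the exposed is 1.31 times that among the unexposed.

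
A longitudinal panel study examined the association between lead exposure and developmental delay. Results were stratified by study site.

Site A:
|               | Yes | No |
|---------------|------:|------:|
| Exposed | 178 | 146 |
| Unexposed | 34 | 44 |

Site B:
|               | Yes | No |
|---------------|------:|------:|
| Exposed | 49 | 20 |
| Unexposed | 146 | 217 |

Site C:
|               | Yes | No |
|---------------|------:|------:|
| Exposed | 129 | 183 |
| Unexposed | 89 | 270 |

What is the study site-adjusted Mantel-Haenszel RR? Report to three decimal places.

RR_MH = Σ(aᵢ·n₀ᵢ/nᵢ) / Σ(cᵢ·n₁ᵢ/nᵢ), with n₁ᵢ = aᵢ+bᵢ (exposed), n₀ᵢ = cᵢ+dᵢ (unexposed), nᵢ = n₁ᵢ+n₀ᵢ.
Stratum 1 (Site A): n₁ = 324, n₀ = 78, n = 402; a·n₀/n = 178·78/402 = 34.5373; c·n₁/n = 34·324/402 = 27.4030
Stratum 2 (Site B): n₁ = 69, n₀ = 363, n = 432; a·n₀/n = 49·363/432 = 41.1736; c·n₁/n = 146·69/432 = 23.3194
Stratum 3 (Site C): n₁ = 312, n₀ = 359, n = 671; a·n₀/n = 129·359/671 = 69.0179; c·n₁/n = 89·312/671 = 41.3830
RR_MH = (34.5373 + 41.1736 + 69.0179) / (27.4030 + 23.3194 + 41.3830) = 144.7288 / 92.1054 = 1.57134

1.571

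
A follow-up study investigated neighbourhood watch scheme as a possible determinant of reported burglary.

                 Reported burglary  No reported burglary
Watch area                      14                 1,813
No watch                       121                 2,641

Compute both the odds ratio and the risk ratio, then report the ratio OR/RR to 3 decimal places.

Cells: a = 14, b = 1813, c = 121, d = 2641.
OR = (14·2641)/(1813·121) = 36974/219373 = 0.16854
Risk in exposed = 14/1827 = 0.00766; risk in unexposed = 121/2762 = 0.04381; RR = 0.17492
OR/RR = 0.16854 / 0.17492 = 0.96357
The outcome is rare in both groups, so OR ≈ RR (ratio near 1).

0.964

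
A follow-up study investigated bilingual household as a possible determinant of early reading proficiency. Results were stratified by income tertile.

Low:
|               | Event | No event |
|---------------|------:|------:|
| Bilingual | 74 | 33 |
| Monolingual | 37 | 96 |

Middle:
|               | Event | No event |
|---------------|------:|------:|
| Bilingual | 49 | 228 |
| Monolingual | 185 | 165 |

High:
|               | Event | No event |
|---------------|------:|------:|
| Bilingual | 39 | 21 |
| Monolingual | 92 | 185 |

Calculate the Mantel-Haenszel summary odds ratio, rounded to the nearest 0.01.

0.82

OR_MH = Σ(aᵢdᵢ/nᵢ) / Σ(bᵢcᵢ/nᵢ), where nᵢ is the stratum total.
Stratum 1 (Low): n = 240; a·d/n = 74·96/240 = 29.6000; b·c/n = 33·37/240 = 5.0875
Stratum 2 (Middle): n = 627; a·d/n = 49·165/627 = 12.8947; b·c/n = 228·185/627 = 67.2727
Stratum 3 (High): n = 337; a·d/n = 39·185/337 = 21.4095; b·c/n = 21·92/337 = 5.7329
OR_MH = (29.6000 + 12.8947 + 21.4095) / (5.0875 + 67.2727 + 5.7329) = 63.9042 / 78.0932 = 0.81831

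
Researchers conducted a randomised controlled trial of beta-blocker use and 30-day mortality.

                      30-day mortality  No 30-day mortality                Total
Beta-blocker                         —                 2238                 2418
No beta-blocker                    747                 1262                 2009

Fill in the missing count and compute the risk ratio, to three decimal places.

The missing cell is in the exposed row: 2418 − 2238 = 180.
So a = 180, b = 2238, c = 747, d = 1262.
RR = [a/(a+b)] / [c/(c+d)] = (180/2418) / (747/2009) = 0.07444/0.37183 = 0.20021

0.200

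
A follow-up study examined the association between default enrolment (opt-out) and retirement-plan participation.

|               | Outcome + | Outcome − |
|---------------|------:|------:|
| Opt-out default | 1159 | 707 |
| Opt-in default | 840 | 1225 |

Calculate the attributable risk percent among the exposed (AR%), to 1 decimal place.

34.5

Cells: a = 1159, b = 707, c = 840, d = 1225.
Risk in exposed = 1159/1866 = 0.62111; risk in unexposed = 840/2065 = 0.40678.
RR = 0.62111/0.40678 = 1.52691
AR% = (RR − 1)/RR × 100 = (1.52691 − 1)/1.52691 × 100 = 34.5081%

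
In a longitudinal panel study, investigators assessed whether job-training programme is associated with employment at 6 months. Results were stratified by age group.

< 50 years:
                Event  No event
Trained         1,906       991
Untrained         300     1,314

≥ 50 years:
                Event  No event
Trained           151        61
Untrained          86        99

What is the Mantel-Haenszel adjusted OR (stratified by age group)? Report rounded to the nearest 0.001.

7.493

OR_MH = Σ(aᵢdᵢ/nᵢ) / Σ(bᵢcᵢ/nᵢ), where nᵢ is the stratum total.
Stratum 1 (< 50 years): n = 4511; a·d/n = 1906·1314/4511 = 555.1949; b·c/n = 991·300/4511 = 65.9056
Stratum 2 (≥ 50 years): n = 397; a·d/n = 151·99/397 = 37.6549; b·c/n = 61·86/397 = 13.2141
OR_MH = (555.1949 + 37.6549) / (65.9056 + 13.2141) = 592.8498 / 79.1197 = 7.49308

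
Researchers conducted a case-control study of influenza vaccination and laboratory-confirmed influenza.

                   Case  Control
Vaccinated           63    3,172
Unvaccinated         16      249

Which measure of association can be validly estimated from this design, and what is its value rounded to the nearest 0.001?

Cells: a = 63, b = 3172, c = 16, d = 249.
This is a case-control study: participants were sampled on outcome status, so risks in the source population cannot be estimated directly — relative risk is not valid here. The odds ratio is the appropriate measure.
OR = (a·d)/(b·c) = (63 × 249) / (3172 × 16) = 15687 / 50752 = 0.30909

0.309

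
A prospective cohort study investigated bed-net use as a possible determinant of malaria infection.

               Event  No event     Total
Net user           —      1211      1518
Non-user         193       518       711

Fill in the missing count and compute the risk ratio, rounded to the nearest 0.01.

The missing cell is in the exposed row: 1518 − 1211 = 307.
So a = 307, b = 1211, c = 193, d = 518.
RR = [a/(a+b)] / [c/(c+d)] = (307/1518) / (193/711) = 0.20224/0.27145 = 0.74504

0.75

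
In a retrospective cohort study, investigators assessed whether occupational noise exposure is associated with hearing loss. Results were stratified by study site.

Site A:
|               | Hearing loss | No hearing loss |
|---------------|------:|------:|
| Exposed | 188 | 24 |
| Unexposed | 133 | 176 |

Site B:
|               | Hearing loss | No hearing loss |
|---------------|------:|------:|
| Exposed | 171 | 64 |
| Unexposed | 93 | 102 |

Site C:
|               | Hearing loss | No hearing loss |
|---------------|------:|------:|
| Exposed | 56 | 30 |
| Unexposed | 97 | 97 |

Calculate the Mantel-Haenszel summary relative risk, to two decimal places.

1.69

RR_MH = Σ(aᵢ·n₀ᵢ/nᵢ) / Σ(cᵢ·n₁ᵢ/nᵢ), with n₁ᵢ = aᵢ+bᵢ (exposed), n₀ᵢ = cᵢ+dᵢ (unexposed), nᵢ = n₁ᵢ+n₀ᵢ.
Stratum 1 (Site A): n₁ = 212, n₀ = 309, n = 521; a·n₀/n = 188·309/521 = 111.5010; c·n₁/n = 133·212/521 = 54.1190
Stratum 2 (Site B): n₁ = 235, n₀ = 195, n = 430; a·n₀/n = 171·195/430 = 77.5465; c·n₁/n = 93·235/430 = 50.8256
Stratum 3 (Site C): n₁ = 86, n₀ = 194, n = 280; a·n₀/n = 56·194/280 = 38.8000; c·n₁/n = 97·86/280 = 29.7929
RR_MH = (111.5010 + 77.5465 + 38.8000) / (54.1190 + 50.8256 + 29.7929) = 227.8475 / 134.7374 = 1.69105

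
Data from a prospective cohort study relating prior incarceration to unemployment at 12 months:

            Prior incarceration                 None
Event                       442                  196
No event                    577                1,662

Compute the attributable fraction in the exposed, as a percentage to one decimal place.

75.7

Reading the table with exposure as columns: a = 442 (Prior incarceration, case), b = 577 (Prior incarceration, non-case), c = 196 (None, case), d = 1662.
Risk in exposed = 442/1019 = 0.43376; risk in unexposed = 196/1858 = 0.10549.
RR = 0.43376/0.10549 = 4.11185
AR% = (RR − 1)/RR × 100 = (4.11185 − 1)/4.11185 × 100 = 75.6801%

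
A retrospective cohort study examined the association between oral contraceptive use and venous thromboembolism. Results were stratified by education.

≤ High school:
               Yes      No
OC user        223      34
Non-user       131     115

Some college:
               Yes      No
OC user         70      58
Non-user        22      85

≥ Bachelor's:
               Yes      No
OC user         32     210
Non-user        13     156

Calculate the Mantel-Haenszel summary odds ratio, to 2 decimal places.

OR_MH = Σ(aᵢdᵢ/nᵢ) / Σ(bᵢcᵢ/nᵢ), where nᵢ is the stratum total.
Stratum 1 (≤ High school): n = 503; a·d/n = 223·115/503 = 50.9841; b·c/n = 34·131/503 = 8.8549
Stratum 2 (Some college): n = 235; a·d/n = 70·85/235 = 25.3191; b·c/n = 58·22/235 = 5.4298
Stratum 3 (≥ Bachelor's): n = 411; a·d/n = 32·156/411 = 12.1460; b·c/n = 210·13/411 = 6.6423
OR_MH = (50.9841 + 25.3191 + 12.1460) / (8.8549 + 5.4298 + 6.6423) = 88.4492 / 20.9270 = 4.22656

4.23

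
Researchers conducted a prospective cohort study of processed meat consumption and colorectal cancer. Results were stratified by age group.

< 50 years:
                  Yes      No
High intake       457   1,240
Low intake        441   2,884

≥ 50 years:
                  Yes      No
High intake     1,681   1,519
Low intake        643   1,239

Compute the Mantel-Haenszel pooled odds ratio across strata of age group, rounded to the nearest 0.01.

OR_MH = Σ(aᵢdᵢ/nᵢ) / Σ(bᵢcᵢ/nᵢ), where nᵢ is the stratum total.
Stratum 1 (< 50 years): n = 5022; a·d/n = 457·2884/5022 = 262.4429; b·c/n = 1240·441/5022 = 108.8889
Stratum 2 (≥ 50 years): n = 5082; a·d/n = 1681·1239/5082 = 409.8306; b·c/n = 1519·643/5082 = 192.1915
OR_MH = (262.4429 + 409.8306) / (108.8889 + 192.1915) = 672.2734 / 301.0803 = 2.23287

2.23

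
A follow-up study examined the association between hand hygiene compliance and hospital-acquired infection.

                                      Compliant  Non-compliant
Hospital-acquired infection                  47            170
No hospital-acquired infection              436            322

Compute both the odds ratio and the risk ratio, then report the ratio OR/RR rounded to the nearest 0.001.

Reading the table with exposure as columns: a = 47 (Compliant, case), b = 436 (Compliant, non-case), c = 170 (Non-compliant, case), d = 322.
OR = (47·322)/(436·170) = 15134/74120 = 0.20418
Risk in exposed = 47/483 = 0.09731; risk in unexposed = 170/492 = 0.34553; RR = 0.28162
OR/RR = 0.20418 / 0.28162 = 0.72502
The outcome is not rare, so the OR lies further from 1 than the RR.

0.725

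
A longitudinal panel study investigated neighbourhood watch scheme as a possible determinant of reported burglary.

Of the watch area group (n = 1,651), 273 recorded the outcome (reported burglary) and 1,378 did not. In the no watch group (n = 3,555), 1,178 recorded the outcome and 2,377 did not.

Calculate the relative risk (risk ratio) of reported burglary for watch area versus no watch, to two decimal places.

From the description: a = 273, b = 1378, c = 1178, d = 2377.
Risk in exposed = 273/1651 = 0.16535; risk in unexposed = 1178/3555 = 0.33136.
RR = 0.16535 / 0.33136 = 0.49901
The risk is 50% lower among the exposed than among the unexposed.

0.50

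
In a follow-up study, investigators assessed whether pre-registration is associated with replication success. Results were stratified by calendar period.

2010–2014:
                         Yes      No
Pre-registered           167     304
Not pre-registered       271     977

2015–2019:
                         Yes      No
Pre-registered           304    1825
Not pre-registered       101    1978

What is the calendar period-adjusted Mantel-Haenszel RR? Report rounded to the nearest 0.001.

2.165

RR_MH = Σ(aᵢ·n₀ᵢ/nᵢ) / Σ(cᵢ·n₁ᵢ/nᵢ), with n₁ᵢ = aᵢ+bᵢ (exposed), n₀ᵢ = cᵢ+dᵢ (unexposed), nᵢ = n₁ᵢ+n₀ᵢ.
Stratum 1 (2010–2014): n₁ = 471, n₀ = 1248, n = 1719; a·n₀/n = 167·1248/1719 = 121.2426; c·n₁/n = 271·471/1719 = 74.2531
Stratum 2 (2015–2019): n₁ = 2129, n₀ = 2079, n = 4208; a·n₀/n = 304·2079/4208 = 150.1939; c·n₁/n = 101·2129/4208 = 51.1000
RR_MH = (121.2426 + 150.1939) / (74.2531 + 51.1000) = 271.4365 / 125.3531 = 2.16538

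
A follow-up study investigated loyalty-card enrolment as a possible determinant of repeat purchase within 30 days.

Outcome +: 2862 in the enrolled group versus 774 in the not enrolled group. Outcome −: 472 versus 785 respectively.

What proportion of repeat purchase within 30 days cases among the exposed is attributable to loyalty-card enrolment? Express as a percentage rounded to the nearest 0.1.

From the description: a = 2862, b = 472, c = 774, d = 785.
Risk in exposed = 2862/3334 = 0.85843; risk in unexposed = 774/1559 = 0.49647.
RR = 0.85843/0.49647 = 1.72906
AR% = (RR − 1)/RR × 100 = (1.72906 − 1)/1.72906 × 100 = 42.1650%

42.2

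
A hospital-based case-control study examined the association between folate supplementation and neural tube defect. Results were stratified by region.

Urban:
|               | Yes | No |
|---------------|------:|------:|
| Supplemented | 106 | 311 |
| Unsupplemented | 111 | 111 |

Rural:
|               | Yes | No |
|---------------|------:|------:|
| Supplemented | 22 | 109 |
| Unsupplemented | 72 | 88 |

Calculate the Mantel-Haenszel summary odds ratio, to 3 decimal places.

OR_MH = Σ(aᵢdᵢ/nᵢ) / Σ(bᵢcᵢ/nᵢ), where nᵢ is the stratum total.
Stratum 1 (Urban): n = 639; a·d/n = 106·111/639 = 18.4131; b·c/n = 311·111/639 = 54.0235
Stratum 2 (Rural): n = 291; a·d/n = 22·88/291 = 6.6529; b·c/n = 109·72/291 = 26.9691
OR_MH = (18.4131 + 6.6529) / (54.0235 + 26.9691) = 25.0661 / 80.9925 = 0.30949

0.309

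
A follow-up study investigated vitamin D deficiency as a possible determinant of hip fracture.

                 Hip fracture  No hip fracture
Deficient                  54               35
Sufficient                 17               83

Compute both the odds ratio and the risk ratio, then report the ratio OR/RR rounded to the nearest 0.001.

Cells: a = 54, b = 35, c = 17, d = 83.
OR = (54·83)/(35·17) = 4482/595 = 7.53277
Risk in exposed = 54/89 = 0.60674; risk in unexposed = 17/100 = 0.17000; RR = 3.56907
OR/RR = 7.53277 / 3.56907 = 2.11057
The outcome is not rare, so the OR lies further from 1 than the RR.

2.111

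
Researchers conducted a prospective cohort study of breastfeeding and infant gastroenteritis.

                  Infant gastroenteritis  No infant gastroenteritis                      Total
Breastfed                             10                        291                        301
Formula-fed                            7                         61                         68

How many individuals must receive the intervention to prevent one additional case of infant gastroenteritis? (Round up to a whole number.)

15

Risk in treated group = 10/301 = 0.03322; risk in control = 7/68 = 0.10294.
Absolute risk reduction = 0.10294 − 0.03322 = 0.06972
NNT = 1 / ARR = 1 / 0.06972 = 14.343 → round up → 15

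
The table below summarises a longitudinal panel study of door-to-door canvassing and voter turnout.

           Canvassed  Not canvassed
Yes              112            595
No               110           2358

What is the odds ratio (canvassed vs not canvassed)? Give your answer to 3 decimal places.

4.035

Reading the table with exposure as columns: a = 112 (Canvassed, case), b = 110 (Canvassed, non-case), c = 595 (Not canvassed, case), d = 2358.
OR = (a·d)/(b·c) = (112 × 2358) / (110 × 595) = 264096 / 65450 = 4.03508
The odds of voter turnout are about 4.04 times as high in the canvassed group.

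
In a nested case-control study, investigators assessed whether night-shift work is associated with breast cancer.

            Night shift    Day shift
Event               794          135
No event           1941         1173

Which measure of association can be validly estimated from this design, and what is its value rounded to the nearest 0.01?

3.55

Reading the table with exposure as columns: a = 794 (Night shift, case), b = 1941 (Night shift, non-case), c = 135 (Day shift, case), d = 1173.
This is a nested case-control study: participants were sampled on outcome status, so risks in the source population cannot be estimated directly — relative risk is not valid here. The odds ratio is the appropriate measure.
OR = (a·d)/(b·c) = (794 × 1173) / (1941 × 135) = 931362 / 262035 = 3.55434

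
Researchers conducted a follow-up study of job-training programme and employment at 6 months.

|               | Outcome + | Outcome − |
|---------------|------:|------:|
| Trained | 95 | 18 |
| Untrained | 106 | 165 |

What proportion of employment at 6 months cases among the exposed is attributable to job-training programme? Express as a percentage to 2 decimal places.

53.47

Cells: a = 95, b = 18, c = 106, d = 165.
Risk in exposed = 95/113 = 0.84071; risk in unexposed = 106/271 = 0.39114.
RR = 0.84071/0.39114 = 2.14936
AR% = (RR − 1)/RR × 100 = (2.14936 − 1)/2.14936 × 100 = 53.4745%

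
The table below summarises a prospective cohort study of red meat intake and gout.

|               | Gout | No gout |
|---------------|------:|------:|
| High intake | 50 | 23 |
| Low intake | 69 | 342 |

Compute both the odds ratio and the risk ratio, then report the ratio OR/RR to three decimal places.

2.641

Cells: a = 50, b = 23, c = 69, d = 342.
OR = (50·342)/(23·69) = 17100/1587 = 10.77505
Risk in exposed = 50/73 = 0.68493; risk in unexposed = 69/411 = 0.16788; RR = 4.07981
OR/RR = 10.77505 / 4.07981 = 2.64107
The outcome is not rare, so the OR lies further from 1 than the RR.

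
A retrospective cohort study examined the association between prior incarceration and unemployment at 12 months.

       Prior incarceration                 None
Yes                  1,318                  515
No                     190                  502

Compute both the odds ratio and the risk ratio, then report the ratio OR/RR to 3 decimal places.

Reading the table with exposure as columns: a = 1318 (Prior incarceration, case), b = 190 (Prior incarceration, non-case), c = 515 (None, case), d = 502.
OR = (1318·502)/(190·515) = 661636/97850 = 6.76174
Risk in exposed = 1318/1508 = 0.87401; risk in unexposed = 515/1017 = 0.50639; RR = 1.72595
OR/RR = 6.76174 / 1.72595 = 3.91769
The outcome is not rare, so the OR lies further from 1 than the RR.

3.918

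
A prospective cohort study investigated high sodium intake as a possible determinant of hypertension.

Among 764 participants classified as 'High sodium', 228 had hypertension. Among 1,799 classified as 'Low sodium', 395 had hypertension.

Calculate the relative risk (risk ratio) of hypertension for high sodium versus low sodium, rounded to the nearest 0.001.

1.359

From the description: a = 228, b = 536, c = 395, d = 1404.
Risk in exposed = 228/764 = 0.29843; risk in unexposed = 395/1799 = 0.21957.
RR = 0.29843 / 0.21957 = 1.35918
The risk among the exposed is 1.36 times that among the unexposed.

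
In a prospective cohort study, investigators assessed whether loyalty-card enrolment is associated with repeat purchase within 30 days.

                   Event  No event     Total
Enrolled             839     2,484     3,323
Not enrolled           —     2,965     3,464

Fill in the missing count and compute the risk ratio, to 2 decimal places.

1.75

The missing cell is in the unexposed row: 3464 − 2965 = 499.
So a = 839, b = 2484, c = 499, d = 2965.
RR = [a/(a+b)] / [c/(c+d)] = (839/3323) / (499/3464) = 0.25248/0.14405 = 1.75271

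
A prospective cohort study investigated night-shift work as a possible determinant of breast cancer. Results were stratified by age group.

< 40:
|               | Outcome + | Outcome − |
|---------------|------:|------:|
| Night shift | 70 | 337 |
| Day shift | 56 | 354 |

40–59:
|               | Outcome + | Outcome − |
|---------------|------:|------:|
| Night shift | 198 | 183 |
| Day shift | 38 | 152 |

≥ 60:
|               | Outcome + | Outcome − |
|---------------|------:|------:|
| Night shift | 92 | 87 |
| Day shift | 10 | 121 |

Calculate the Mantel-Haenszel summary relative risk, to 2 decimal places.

2.37

RR_MH = Σ(aᵢ·n₀ᵢ/nᵢ) / Σ(cᵢ·n₁ᵢ/nᵢ), with n₁ᵢ = aᵢ+bᵢ (exposed), n₀ᵢ = cᵢ+dᵢ (unexposed), nᵢ = n₁ᵢ+n₀ᵢ.
Stratum 1 (< 40): n₁ = 407, n₀ = 410, n = 817; a·n₀/n = 70·410/817 = 35.1285; c·n₁/n = 56·407/817 = 27.8972
Stratum 2 (40–59): n₁ = 381, n₀ = 190, n = 571; a·n₀/n = 198·190/571 = 65.8844; c·n₁/n = 38·381/571 = 25.3555
Stratum 3 (≥ 60): n₁ = 179, n₀ = 131, n = 310; a·n₀/n = 92·131/310 = 38.8774; c·n₁/n = 10·179/310 = 5.7742
RR_MH = (35.1285 + 65.8844 + 38.8774) / (27.8972 + 25.3555 + 5.7742) = 139.8904 / 59.0269 = 2.36994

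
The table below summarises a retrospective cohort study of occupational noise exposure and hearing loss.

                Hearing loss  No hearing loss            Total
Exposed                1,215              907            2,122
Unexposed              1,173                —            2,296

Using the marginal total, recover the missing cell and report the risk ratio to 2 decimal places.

The missing cell is in the unexposed row: 2296 − 1173 = 1123.
So a = 1215, b = 907, c = 1173, d = 1123.
RR = [a/(a+b)] / [c/(c+d)] = (1215/2122) / (1173/2296) = 0.57257/0.51089 = 1.12074

1.12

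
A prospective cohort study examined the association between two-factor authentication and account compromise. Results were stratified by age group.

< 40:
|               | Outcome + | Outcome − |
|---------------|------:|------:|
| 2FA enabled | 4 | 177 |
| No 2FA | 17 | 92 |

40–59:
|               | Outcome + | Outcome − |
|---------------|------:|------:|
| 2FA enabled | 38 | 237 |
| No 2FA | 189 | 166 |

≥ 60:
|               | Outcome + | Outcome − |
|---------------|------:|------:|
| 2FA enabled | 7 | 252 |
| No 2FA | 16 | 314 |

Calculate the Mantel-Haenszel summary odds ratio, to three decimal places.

0.170

OR_MH = Σ(aᵢdᵢ/nᵢ) / Σ(bᵢcᵢ/nᵢ), where nᵢ is the stratum total.
Stratum 1 (< 40): n = 290; a·d/n = 4·92/290 = 1.2690; b·c/n = 177·17/290 = 10.3759
Stratum 2 (40–59): n = 630; a·d/n = 38·166/630 = 10.0127; b·c/n = 237·189/630 = 71.1000
Stratum 3 (≥ 60): n = 589; a·d/n = 7·314/589 = 3.7317; b·c/n = 252·16/589 = 6.8455
OR_MH = (1.2690 + 10.0127 + 3.7317) / (10.3759 + 71.1000 + 6.8455) = 15.0134 / 88.3214 = 0.16999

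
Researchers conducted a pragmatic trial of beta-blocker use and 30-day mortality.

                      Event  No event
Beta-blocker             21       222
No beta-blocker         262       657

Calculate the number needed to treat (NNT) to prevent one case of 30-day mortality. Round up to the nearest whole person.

Risk in treated group = 21/243 = 0.08642; risk in control = 262/919 = 0.28509.
Absolute risk reduction = 0.28509 − 0.08642 = 0.19867
NNT = 1 / ARR = 1 / 0.19867 = 5.033 → round up → 6

6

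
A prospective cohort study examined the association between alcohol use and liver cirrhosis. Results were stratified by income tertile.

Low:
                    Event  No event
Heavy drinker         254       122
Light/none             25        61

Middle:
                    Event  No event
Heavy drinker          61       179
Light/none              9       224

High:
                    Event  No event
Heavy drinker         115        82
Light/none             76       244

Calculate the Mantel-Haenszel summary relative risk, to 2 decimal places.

2.76

RR_MH = Σ(aᵢ·n₀ᵢ/nᵢ) / Σ(cᵢ·n₁ᵢ/nᵢ), with n₁ᵢ = aᵢ+bᵢ (exposed), n₀ᵢ = cᵢ+dᵢ (unexposed), nᵢ = n₁ᵢ+n₀ᵢ.
Stratum 1 (Low): n₁ = 376, n₀ = 86, n = 462; a·n₀/n = 254·86/462 = 47.2814; c·n₁/n = 25·376/462 = 20.3463
Stratum 2 (Middle): n₁ = 240, n₀ = 233, n = 473; a·n₀/n = 61·233/473 = 30.0486; c·n₁/n = 9·240/473 = 4.5666
Stratum 3 (High): n₁ = 197, n₀ = 320, n = 517; a·n₀/n = 115·320/517 = 71.1799; c·n₁/n = 76·197/517 = 28.9594
RR_MH = (47.2814 + 30.0486 + 71.1799) / (20.3463 + 4.5666 + 28.9594) = 148.5099 / 53.8723 = 2.75670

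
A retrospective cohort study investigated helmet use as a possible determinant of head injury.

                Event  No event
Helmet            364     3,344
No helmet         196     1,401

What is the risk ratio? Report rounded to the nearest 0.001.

Cells: a = 364, b = 3344, c = 196, d = 1401.
Risk in exposed = 364/3708 = 0.09817; risk in unexposed = 196/1597 = 0.12273.
RR = 0.09817 / 0.12273 = 0.79985
The risk is 20% lower among the exposed than among the unexposed.

0.800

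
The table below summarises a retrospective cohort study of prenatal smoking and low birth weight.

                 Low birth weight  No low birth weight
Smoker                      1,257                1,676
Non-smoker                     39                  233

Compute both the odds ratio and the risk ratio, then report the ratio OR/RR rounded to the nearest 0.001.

Cells: a = 1257, b = 1676, c = 39, d = 233.
OR = (1257·233)/(1676·39) = 292881/65364 = 4.48077
Risk in exposed = 1257/2933 = 0.42857; risk in unexposed = 39/272 = 0.14338; RR = 2.98901
OR/RR = 4.48077 / 2.98901 = 1.49908
The outcome is not rare, so the OR lies further from 1 than the RR.

1.499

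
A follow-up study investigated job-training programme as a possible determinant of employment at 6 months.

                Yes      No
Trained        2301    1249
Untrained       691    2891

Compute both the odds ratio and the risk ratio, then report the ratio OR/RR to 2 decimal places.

Cells: a = 2301, b = 1249, c = 691, d = 2891.
OR = (2301·2891)/(1249·691) = 6652191/863059 = 7.70769
Risk in exposed = 2301/3550 = 0.64817; risk in unexposed = 691/3582 = 0.19291; RR = 3.35997
OR/RR = 7.70769 / 3.35997 = 2.29397
The outcome is not rare, so the OR lies further from 1 than the RR.

2.29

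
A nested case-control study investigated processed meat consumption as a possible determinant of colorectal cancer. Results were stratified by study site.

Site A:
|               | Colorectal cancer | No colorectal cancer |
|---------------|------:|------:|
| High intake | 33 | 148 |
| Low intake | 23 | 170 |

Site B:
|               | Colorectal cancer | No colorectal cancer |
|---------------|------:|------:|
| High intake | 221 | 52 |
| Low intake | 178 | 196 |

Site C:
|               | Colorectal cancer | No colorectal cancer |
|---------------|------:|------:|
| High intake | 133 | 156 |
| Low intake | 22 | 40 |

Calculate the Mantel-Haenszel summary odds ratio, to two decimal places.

OR_MH = Σ(aᵢdᵢ/nᵢ) / Σ(bᵢcᵢ/nᵢ), where nᵢ is the stratum total.
Stratum 1 (Site A): n = 374; a·d/n = 33·170/374 = 15.0000; b·c/n = 148·23/374 = 9.1016
Stratum 2 (Site B): n = 647; a·d/n = 221·196/647 = 66.9490; b·c/n = 52·178/647 = 14.3060
Stratum 3 (Site C): n = 351; a·d/n = 133·40/351 = 15.1567; b·c/n = 156·22/351 = 9.7778
OR_MH = (15.0000 + 66.9490 + 15.1567) / (9.1016 + 14.3060 + 9.7778) = 97.1057 / 33.1854 = 2.92616

2.93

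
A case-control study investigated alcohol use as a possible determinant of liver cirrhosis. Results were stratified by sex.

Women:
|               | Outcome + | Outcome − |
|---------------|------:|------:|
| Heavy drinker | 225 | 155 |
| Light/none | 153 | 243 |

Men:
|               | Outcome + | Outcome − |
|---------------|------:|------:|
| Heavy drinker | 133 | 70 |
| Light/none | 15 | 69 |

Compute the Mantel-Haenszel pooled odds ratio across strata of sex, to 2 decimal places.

OR_MH = Σ(aᵢdᵢ/nᵢ) / Σ(bᵢcᵢ/nᵢ), where nᵢ is the stratum total.
Stratum 1 (Women): n = 776; a·d/n = 225·243/776 = 70.4575; b·c/n = 155·153/776 = 30.5606
Stratum 2 (Men): n = 287; a·d/n = 133·69/287 = 31.9756; b·c/n = 70·15/287 = 3.6585
OR_MH = (70.4575 + 31.9756) / (30.5606 + 3.6585) = 102.4331 / 34.2191 = 2.99345

2.99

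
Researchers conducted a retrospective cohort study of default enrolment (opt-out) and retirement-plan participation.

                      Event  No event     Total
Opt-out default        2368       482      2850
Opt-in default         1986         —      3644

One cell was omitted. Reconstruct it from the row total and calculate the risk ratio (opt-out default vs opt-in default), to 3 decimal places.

1.525

The missing cell is in the unexposed row: 3644 − 1986 = 1658.
So a = 2368, b = 482, c = 1986, d = 1658.
RR = [a/(a+b)] / [c/(c+d)] = (2368/2850) / (1986/3644) = 0.83088/0.54501 = 1.52453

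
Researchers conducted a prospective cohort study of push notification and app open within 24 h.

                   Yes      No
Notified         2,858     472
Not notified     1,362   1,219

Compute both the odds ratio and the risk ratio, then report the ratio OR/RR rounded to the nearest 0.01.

3.33

Cells: a = 2858, b = 472, c = 1362, d = 1219.
OR = (2858·1219)/(472·1362) = 3483902/642864 = 5.41935
Risk in exposed = 2858/3330 = 0.85826; risk in unexposed = 1362/2581 = 0.52770; RR = 1.62641
OR/RR = 5.41935 / 1.62641 = 3.33210
The outcome is not rare, so the OR lies further from 1 than the RR.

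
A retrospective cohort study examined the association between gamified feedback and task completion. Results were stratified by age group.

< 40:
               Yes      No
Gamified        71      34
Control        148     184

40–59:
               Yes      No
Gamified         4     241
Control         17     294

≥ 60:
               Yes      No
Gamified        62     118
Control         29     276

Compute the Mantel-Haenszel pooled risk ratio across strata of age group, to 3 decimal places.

1.768

RR_MH = Σ(aᵢ·n₀ᵢ/nᵢ) / Σ(cᵢ·n₁ᵢ/nᵢ), with n₁ᵢ = aᵢ+bᵢ (exposed), n₀ᵢ = cᵢ+dᵢ (unexposed), nᵢ = n₁ᵢ+n₀ᵢ.
Stratum 1 (< 40): n₁ = 105, n₀ = 332, n = 437; a·n₀/n = 71·332/437 = 53.9405; c·n₁/n = 148·105/437 = 35.5606
Stratum 2 (40–59): n₁ = 245, n₀ = 311, n = 556; a·n₀/n = 4·311/556 = 2.2374; c·n₁/n = 17·245/556 = 7.4910
Stratum 3 (≥ 60): n₁ = 180, n₀ = 305, n = 485; a·n₀/n = 62·305/485 = 38.9897; c·n₁/n = 29·180/485 = 10.7629
RR_MH = (53.9405 + 2.2374 + 38.9897) / (35.5606 + 7.4910 + 10.7629) = 95.1676 / 53.8145 = 1.76844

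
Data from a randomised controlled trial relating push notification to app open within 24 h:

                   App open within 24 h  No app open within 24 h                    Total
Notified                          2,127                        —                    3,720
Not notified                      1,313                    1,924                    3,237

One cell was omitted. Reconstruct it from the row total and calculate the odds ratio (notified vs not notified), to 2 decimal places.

1.96

The missing cell is in the exposed row: 3720 − 2127 = 1593.
So a = 2127, b = 1593, c = 1313, d = 1924.
OR = (a·d)/(b·c) = (2127 × 1924) / (1593 × 1313) = 4092348 / 2091609 = 1.95655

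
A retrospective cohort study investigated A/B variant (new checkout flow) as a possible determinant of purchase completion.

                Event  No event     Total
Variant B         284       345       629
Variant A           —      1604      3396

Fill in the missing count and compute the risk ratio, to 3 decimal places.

The missing cell is in the unexposed row: 3396 − 1604 = 1792.
So a = 284, b = 345, c = 1792, d = 1604.
RR = [a/(a+b)] / [c/(c+d)] = (284/629) / (1792/3396) = 0.45151/0.52768 = 0.85565

0.856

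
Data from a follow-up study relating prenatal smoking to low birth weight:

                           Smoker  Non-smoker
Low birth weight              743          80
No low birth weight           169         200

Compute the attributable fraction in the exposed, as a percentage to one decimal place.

64.9

Reading the table with exposure as columns: a = 743 (Smoker, case), b = 169 (Smoker, non-case), c = 80 (Non-smoker, case), d = 200.
Risk in exposed = 743/912 = 0.81469; risk in unexposed = 80/280 = 0.28571.
RR = 0.81469/0.28571 = 2.85143
AR% = (RR − 1)/RR × 100 = (2.85143 − 1)/2.85143 × 100 = 64.9298%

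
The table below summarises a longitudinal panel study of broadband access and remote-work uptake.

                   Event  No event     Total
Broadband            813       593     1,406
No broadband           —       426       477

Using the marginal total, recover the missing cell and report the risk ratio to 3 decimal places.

5.408

The missing cell is in the unexposed row: 477 − 426 = 51.
So a = 813, b = 593, c = 51, d = 426.
RR = [a/(a+b)] / [c/(c+d)] = (813/1406) / (51/477) = 0.57824/0.10692 = 5.40821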